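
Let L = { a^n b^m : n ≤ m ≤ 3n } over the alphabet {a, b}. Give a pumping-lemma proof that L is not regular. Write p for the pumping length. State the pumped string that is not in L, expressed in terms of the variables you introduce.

a^{p+k} b^p

Assume L is regular. Let p be the pumping length given by the pumping lemma.
Take w = a^p b^p ∈ L (since p ≤ p ≤ 3p), with |w| = 2p ≥ p.
The pumping lemma gives a decomposition w = xyz where |xy| ≤ p and |y| > 0.
Because |xy| ≤ p and w begins with p copies of a, we have y = a^k with 1 ≤ k ≤ p.
Pump with i = 2: xy^2z = a^{p+k} b^p. Now n = p+k > p = m, so the condition n ≤ m fails. Thus xy^2z ∉ L.
Contradiction. Therefore L is not regular.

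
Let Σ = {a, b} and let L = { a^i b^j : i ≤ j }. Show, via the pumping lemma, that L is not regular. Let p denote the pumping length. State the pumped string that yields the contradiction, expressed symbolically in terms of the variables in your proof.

a^{p+k} b^p

Suppose for contradiction that L is regular, and let p be the pumping length.
Choose w = a^p b^p ∈ L, with |w| = 2p ≥ p.
Write w = xyz as guaranteed by the lemma, with |xy| ≤ p and |y| ≥ 1.
The first p characters of w are a's, so xy (and hence y) consists only of a's. Write y = a^k, 1 ≤ k ≤ p.
Consider xy^2z = a^{p+k} b^p. Since k ≥ 1, the a-count p+k exceeds the b-count p, so i ≤ j fails; thus xy^2z ∉ L.
This contradicts the pumping lemma, so L is not regular.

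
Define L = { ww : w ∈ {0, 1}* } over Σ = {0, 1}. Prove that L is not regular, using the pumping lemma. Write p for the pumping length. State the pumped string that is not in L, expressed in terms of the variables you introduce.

Toward a contradiction, assume L is regular with pumping length p.
Take w = 0^p 1^p 0^p 1^p = uu where u = 0^p1^p; then w ∈ L and |w| = 4p ≥ p.
Write w = xyz as guaranteed by the lemma, with |xy| ≤ p and |y| ≥ 1.
The first p characters of w are 0's, so xy (and hence y) consists only of 0's. Write y = 0^k, 1 ≤ k ≤ p.
Pump with i = 2: xy^2z = 0^{p+k} 1^p 0^p 1^p, of length 4p+k. Suppose this equals vv. The string starts with 0 and ends with 1, so v does too; thus the boundary between the two copies of v is a 1→0 transition. There is exactly one such transition, at position 2p+k, so |v| = 2p+k and |vv| = 4p+2k ≠ 4p+k since k ≥ 1. So xy^2z ∉ L.
Contradiction. Therefore L is not regular.

0^{p+k} 1^p 0^p 1^p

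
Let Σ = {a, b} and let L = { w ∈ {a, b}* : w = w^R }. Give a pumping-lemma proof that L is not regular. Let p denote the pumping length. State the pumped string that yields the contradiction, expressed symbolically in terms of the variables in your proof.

a^{p+k} b a^p

Toward a contradiction, assume L is regular with pumping length p.
Take w = a^p b a^p, a palindrome of length 2p+1 ≥ p.
By the pumping lemma, w = xyz with |xy| ≤ p and |y| ≥ 1.
The first p characters of w are a's, so xy (and hence y) consists only of a's. Write y = a^k, 1 ≤ k ≤ p.
Pump with i = 2: xy^2z = a^{p+k} b a^p. Its reverse is a^p b a^{p+k}, which differs from xy^2z since k ≥ 1. So xy^2z is not a palindrome and xy^2z ∉ L.
This is a contradiction; hence L is not regular.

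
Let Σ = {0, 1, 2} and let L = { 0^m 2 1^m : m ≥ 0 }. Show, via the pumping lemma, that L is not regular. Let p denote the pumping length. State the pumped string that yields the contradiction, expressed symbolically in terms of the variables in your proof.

Toward a contradiction, assume L is regular with pumping length p.
Take w = 0^p 2 1^p ∈ L with |w| = 2p+1 ≥ p.
The pumping lemma gives a decomposition w = xyz where |xy| ≤ p and y is nonempty.
The first p characters of w are 0's, so xy (and hence y) consists only of 0's. Write y = 0^k, 1 ≤ k ≤ p.
Pump with i = 2: xy^2z = 0^{p+k} 2 1^p, which would require p+k = p. But k ≥ 1, so xy^2z ∉ L.
This is a contradiction; hence L is not regular.

0^{p+k} 2 1^p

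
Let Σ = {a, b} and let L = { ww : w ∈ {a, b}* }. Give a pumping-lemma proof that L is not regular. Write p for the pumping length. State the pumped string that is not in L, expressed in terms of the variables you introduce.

a^{p+k} b^p a^p b^p

Suppose for contradiction that L is regular, and let p be the pumping length.
Take w = a^p b^p a^p b^p = uu where u = a^pb^p; then w ∈ L and |w| = 4p ≥ p.
By the pumping lemma, w = xyz with |xy| ≤ p and |y| > 0.
Because |xy| ≤ p and w begins with p copies of a, we have y = a^k with 1 ≤ k ≤ p.
Pump with i = 2: xy^2z = a^{p+k} b^p a^p b^p, of length 4p+k. Suppose this equals vv. The string starts with a and ends with b, so v does too; thus the boundary between the two copies of v is a b→a transition. There is exactly one such transition, at position 2p+k, so |v| = 2p+k and |vv| = 4p+2k ≠ 4p+k since k ≥ 1. So xy^2z ∉ L.
This is a contradiction; hence L is not regular.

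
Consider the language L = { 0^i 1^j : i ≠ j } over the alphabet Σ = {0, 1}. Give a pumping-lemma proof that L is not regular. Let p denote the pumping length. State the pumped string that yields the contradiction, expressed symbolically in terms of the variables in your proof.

0^{p+p!} 1^{p+p!}

Suppose for contradiction that L is regular, and let p be the pumping length.
Choose w = 0^p 1^{p+p!}. Since p ≠ p+p!, w ∈ L; and |w| ≥ p.
Write w = xyz as guaranteed by the lemma, with |xy| ≤ p and |y| > 0.
The first p characters of w are 0's, so xy (and hence y) consists only of 0's. Write y = 0^k, 1 ≤ k ≤ p.
Since 1 ≤ k ≤ p, k divides p!; set t = 1 + p!/k. Then xy^t z has p + (p!/k)·k = p + p! copies of 0. Now the 0-count equals the 1-count, so i ≠ j fails. So xy^t z = 0^{p+p!} 1^{p+p!} ∉ L.
This is a contradiction; hence L is not regular.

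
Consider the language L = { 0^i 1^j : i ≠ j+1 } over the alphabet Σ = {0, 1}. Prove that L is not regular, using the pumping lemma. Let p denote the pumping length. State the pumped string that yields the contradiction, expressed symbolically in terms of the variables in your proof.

0^{p+p!} 1^{p+p!-1}

Assume L is regular. Let p be the pumping length given by the pumping lemma.
Choose w = 0^p 1^{p+p!-1}. Since p ≠ (p+p!-1)+1 = p+p!, w ∈ L; and |w| ≥ p.
By the pumping lemma, w = xyz with |xy| ≤ p and y is nonempty.
Since the first p symbols of w are all 0's and |xy| ≤ p, y lies entirely in the leading 0-block: y = 0^k for some k with 1 ≤ k ≤ p.
Since 1 ≤ k ≤ p, k divides p!; set t = 1 + p!/k. Then xy^t z has p + (p!/k)·k = p + p! copies of 0. Now the 0-count is p+p! and (1-count)+1 = (p+p!-1)+1 = p+p!, so i ≠ j+1 fails. So xy^t z = 0^{p+p!} 1^{p+p!-1} ∉ L.
Contradiction. Therefore L is not regular.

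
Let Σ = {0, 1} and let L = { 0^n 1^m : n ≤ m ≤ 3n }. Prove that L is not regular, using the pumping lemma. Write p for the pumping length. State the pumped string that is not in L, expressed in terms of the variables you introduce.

Assume L is regular. Let p be the pumping length given by the pumping lemma.
Take w = 0^p 1^p ∈ L (since p ≤ p ≤ 3p), with |w| = 2p ≥ p.
By the pumping lemma, w = xyz with |xy| ≤ p and |y| > 0.
Since the first p symbols of w are all 0's and |xy| ≤ p, y lies entirely in the leading 0-block: y = 0^k for some k with 1 ≤ k ≤ p.
Pump with i = 2: xy^2z = 0^{p+k} 1^p. Now n = p+k > p = m, so the condition n ≤ m fails. Thus xy^2z ∉ L.
This is a contradiction; hence L is not regular.

0^{p+k} 1^p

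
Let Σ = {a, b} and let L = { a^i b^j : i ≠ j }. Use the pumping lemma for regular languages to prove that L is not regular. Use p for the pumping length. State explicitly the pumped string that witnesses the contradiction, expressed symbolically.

Suppose for contradiction that L is regular, and let p be the pumping length.
Choose w = a^p b^{p+p!}. Since p ≠ p+p!, w ∈ L; and |w| ≥ p.
Write w = xyz as guaranteed by the lemma, with |xy| ≤ p and y is nonempty.
Because |xy| ≤ p and w begins with p copies of a, we have y = a^k with 1 ≤ k ≤ p.
Since 1 ≤ k ≤ p, k divides p!; set t = 1 + p!/k. Then xy^t z has p + (p!/k)·k = p + p! copies of a. Now the a-count equals the b-count, so i ≠ j fails. So xy^t z = a^{p+p!} b^{p+p!} ∉ L.
Contradiction. Therefore L is not regular.

a^{p+p!} b^{p+p!}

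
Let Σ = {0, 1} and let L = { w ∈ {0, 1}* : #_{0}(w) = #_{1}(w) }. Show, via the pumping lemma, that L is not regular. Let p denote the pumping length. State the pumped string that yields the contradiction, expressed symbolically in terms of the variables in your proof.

Suppose for contradiction that L is regular, and let p be the pumping length.
Choose w = 0^p 1^p ∈ L with |w| = 2p ≥ p.
By the pumping lemma, w = xyz with |xy| ≤ p and y is nonempty.
The first p characters of w are 0's, so xy (and hence y) consists only of 0's. Write y = 0^k, 1 ≤ k ≤ p.
Pump with i = 2: xy^2z = 0^{p+k} 1^p has p+k occurrences of 0 but only p of 1. Since k ≥ 1 the counts differ, so xy^2z ∉ L.
This contradicts the pumping lemma, so L is not regular.

0^{p+k} 1^p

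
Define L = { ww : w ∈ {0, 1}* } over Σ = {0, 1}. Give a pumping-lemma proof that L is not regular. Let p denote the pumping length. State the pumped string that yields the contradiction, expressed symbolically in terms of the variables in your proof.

0^{p+k} 1^p 0^p 1^p

Assume L is regular. Let p be the pumping length given by the pumping lemma.
Take w = 0^p 1^p 0^p 1^p = uu where u = 0^p1^p; then w ∈ L and |w| = 4p ≥ p.
Write w = xyz as guaranteed by the lemma, with |xy| ≤ p and |y| ≥ 1.
Since the first p symbols of w are all 0's and |xy| ≤ p, y lies entirely in the leading 0-block: y = 0^k for some k with 1 ≤ k ≤ p.
Pump with i = 2: xy^2z = 0^{p+k} 1^p 0^p 1^p, of length 4p+k. Suppose this equals vv. The string starts with 0 and ends with 1, so v does too; thus the boundary between the two copies of v is a 1→0 transition. There is exactly one such transition, at position 2p+k, so |v| = 2p+k and |vv| = 4p+2k ≠ 4p+k since k ≥ 1. So xy^2z ∉ L.
This is a contradiction; hence L is not regular.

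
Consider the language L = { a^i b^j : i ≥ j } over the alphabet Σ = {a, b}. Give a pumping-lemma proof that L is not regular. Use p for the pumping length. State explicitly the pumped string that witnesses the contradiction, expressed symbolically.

Toward a contradiction, assume L is regular with pumping length p.
Choose w = a^p b^p ∈ L, with |w| = 2p ≥ p.
By the pumping lemma, w = xyz with |xy| ≤ p and |y| ≥ 1.
Since the first p symbols of w are all a's and |xy| ≤ p, y lies entirely in the leading a-block: y = a^k for some k with 1 ≤ k ≤ p.
Consider xy^0z = xz = a^{p-k} b^p. Since k ≥ 1, the a-count p-k is less than p, so i ≥ j fails; thus xz ∉ L.
This is a contradiction; hence L is not regular.

a^{p-k} b^p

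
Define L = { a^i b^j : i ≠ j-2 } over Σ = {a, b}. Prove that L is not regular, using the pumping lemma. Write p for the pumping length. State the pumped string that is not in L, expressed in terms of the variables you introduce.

a^{p+p!} b^{p+p!+2}

Suppose for contradiction that L is regular, and let p be the pumping length.
Choose w = a^p b^{p+p!+2}. Since p ≠ (p+p!+2)-2 = p+p!, w ∈ L; and |w| ≥ p.
The pumping lemma gives a decomposition w = xyz where |xy| ≤ p and y is nonempty.
Since the first p symbols of w are all a's and |xy| ≤ p, y lies entirely in the leading a-block: y = a^k for some k with 1 ≤ k ≤ p.
Since 1 ≤ k ≤ p, k divides p!; set t = 1 + p!/k. Then xy^t z has p + (p!/k)·k = p + p! copies of a. Now the a-count is p+p! and (b-count)-2 = (p+p!+2)-2 = p+p!, so i ≠ j-2 fails. So xy^t z = a^{p+p!} b^{p+p!+2} ∉ L.
This contradicts the pumping lemma, so L is not regular.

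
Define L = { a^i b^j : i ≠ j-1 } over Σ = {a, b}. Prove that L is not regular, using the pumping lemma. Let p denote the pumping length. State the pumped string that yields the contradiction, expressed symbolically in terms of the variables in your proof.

a^{p+p!} b^{p+p!+1}

Assume L is regular. Let p be the pumping length given by the pumping lemma.
Choose w = a^p b^{p+p!+1}. Since p ≠ (p+p!+1)-1 = p+p!, w ∈ L; and |w| ≥ p.
By the pumping lemma, w = xyz with |xy| ≤ p and |y| > 0.
Since the first p symbols of w are all a's and |xy| ≤ p, y lies entirely in the leading a-block: y = a^k for some k with 1 ≤ k ≤ p.
Since 1 ≤ k ≤ p, k divides p!; set t = 1 + p!/k. Then xy^t z has p + (p!/k)·k = p + p! copies of a. Now the a-count is p+p! and (b-count)-1 = (p+p!+1)-1 = p+p!, so i ≠ j-1 fails. So xy^t z = a^{p+p!} b^{p+p!+1} ∉ L.
Contradiction. Therefore L is not regular.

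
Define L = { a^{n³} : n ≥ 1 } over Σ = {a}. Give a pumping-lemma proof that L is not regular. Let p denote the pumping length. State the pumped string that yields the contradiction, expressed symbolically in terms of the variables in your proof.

Assume L is regular; let p be its pumping constant.
Take w = a^{p³} ∈ L with |w| = p³ ≥ p.
The pumping lemma gives a decomposition w = xyz where |xy| ≤ p and |y| > 0.
Then y = a^k for some k with 1 ≤ k ≤ p.
Pump with i = 2: xy^2z = a^{p³+k}. Since 1 ≤ k ≤ p, p³ < p³+k ≤ p³+p < p³+3p²+3p+1 = (p+1)³, so p³+k is not a perfect cube. So xy^2z ∉ L.
This contradicts the pumping lemma, so L is not regular.

a^{p³+k}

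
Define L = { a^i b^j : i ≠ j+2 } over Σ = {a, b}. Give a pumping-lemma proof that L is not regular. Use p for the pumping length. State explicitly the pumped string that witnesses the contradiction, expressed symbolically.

a^{p+p!} b^{p+p!-2}

Suppose for contradiction that L is regular, and let p be the pumping length.
Choose w = a^p b^{p+p!-2}. Since p ≠ (p+p!-2)+2 = p+p!, w ∈ L; and |w| ≥ p.
Write w = xyz as guaranteed by the lemma, with |xy| ≤ p and y is nonempty.
The first p characters of w are a's, so xy (and hence y) consists only of a's. Write y = a^k, 1 ≤ k ≤ p.
Since 1 ≤ k ≤ p, k divides p!; set t = 1 + p!/k. Then xy^t z has p + (p!/k)·k = p + p! copies of a. Now the a-count is p+p! and (b-count)+2 = (p+p!-2)+2 = p+p!, so i ≠ j+2 fails. So xy^t z = a^{p+p!} b^{p+p!-2} ∉ L.
This contradicts the pumping lemma, so L is not regular.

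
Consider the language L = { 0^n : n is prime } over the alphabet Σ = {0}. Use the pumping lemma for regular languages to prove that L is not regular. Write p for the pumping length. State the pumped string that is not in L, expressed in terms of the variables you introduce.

0^{q(1+k)}

Suppose for contradiction that L is regular, and let p be the pumping length.
Let q be a prime with q ≥ p+2 (infinitely many primes exist), and take w = 0^q ∈ L with |w| = q ≥ p.
The pumping lemma gives a decomposition w = xyz where |xy| ≤ p and |y| ≥ 1.
Then y = 0^k for some k with 1 ≤ k ≤ p.
Since 1 ≤ k ≤ p, |xz| = q-k. Pump with i = q+1: |xy^{q+1}z| = (q-k)+(q+1)k = q+qk = q(1+k), which is composite (both factors ≥ 2). So xy^{q+1}z = 0^{q(1+k)} ∉ L.
This contradicts the pumping lemma, so L is not regular.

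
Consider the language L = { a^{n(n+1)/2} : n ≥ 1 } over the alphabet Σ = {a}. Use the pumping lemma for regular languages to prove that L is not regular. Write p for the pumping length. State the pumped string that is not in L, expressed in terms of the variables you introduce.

Suppose for contradiction that L is regular, and let p be the pumping length.
Take w = a^{p(p+1)/2} ∈ L with |w| = p(p+1)/2 ≥ p.
By the pumping lemma, w = xyz with |xy| ≤ p and |y| ≥ 1.
Then y = a^k for some k with 1 ≤ k ≤ p.
Pump with i = 2: xy^2z = a^{p(p+1)/2+k}. Since 1 ≤ k ≤ p, p(p+1)/2 < p(p+1)/2+k ≤ p(p+1)/2+p < (p+1)(p+2)/2, so p(p+1)/2+k is strictly between consecutive triangular numbers. So xy^2z ∉ L.
This contradicts the pumping lemma, so L is not regular.

a^{p(p+1)/2+k}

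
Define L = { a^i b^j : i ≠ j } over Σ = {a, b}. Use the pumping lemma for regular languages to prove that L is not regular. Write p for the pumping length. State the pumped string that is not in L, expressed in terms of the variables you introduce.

Toward a contradiction, assume L is regular with pumping length p.
Choose w = a^p b^{p+p!}. Since p ≠ p+p!, w ∈ L; and |w| ≥ p.
Write w = xyz as guaranteed by the lemma, with |xy| ≤ p and |y| ≥ 1.
Because |xy| ≤ p and w begins with p copies of a, we have y = a^k with 1 ≤ k ≤ p.
Since 1 ≤ k ≤ p, k divides p!; set t = 1 + p!/k. Then xy^t z has p + (p!/k)·k = p + p! copies of a. Now the a-count equals the b-count, so i ≠ j fails. So xy^t z = a^{p+p!} b^{p+p!} ∉ L.
This is a contradiction; hence L is not regular.

a^{p+p!} b^{p+p!}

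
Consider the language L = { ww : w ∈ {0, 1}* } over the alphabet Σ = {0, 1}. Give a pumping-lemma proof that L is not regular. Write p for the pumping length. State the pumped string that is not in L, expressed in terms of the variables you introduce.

0^{p+k} 1^p 0^p 1^p

Assume L is regular; let p be its pumping constant.
Take w = 0^p 1^p 0^p 1^p = uu where u = 0^p1^p; then w ∈ L and |w| = 4p ≥ p.
The pumping lemma gives a decomposition w = xyz where |xy| ≤ p and y is nonempty.
The first p characters of w are 0's, so xy (and hence y) consists only of 0's. Write y = 0^k, 1 ≤ k ≤ p.
Pump with i = 2: xy^2z = 0^{p+k} 1^p 0^p 1^p, of length 4p+k. Suppose this equals vv. The string starts with 0 and ends with 1, so v does too; thus the boundary between the two copies of v is a 1→0 transition. There is exactly one such transition, at position 2p+k, so |v| = 2p+k and |vv| = 4p+2k ≠ 4p+k since k ≥ 1. So xy^2z ∉ L.
Contradiction. Therefore L is not regular.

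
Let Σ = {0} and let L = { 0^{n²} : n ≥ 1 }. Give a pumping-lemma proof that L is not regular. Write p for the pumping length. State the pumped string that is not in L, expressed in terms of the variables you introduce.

0^{p²+k}

Assume L is regular; let p be its pumping constant.
Take w = 0^{p²} ∈ L with |w| = p² ≥ p.
By the pumping lemma, w = xyz with |xy| ≤ p and y is nonempty.
Then y = 0^k for some k with 1 ≤ k ≤ p.
Pump with i = 2: xy^2z = 0^{p²+k}. Since 1 ≤ k ≤ p, p² < p²+k ≤ p²+p < (p+1)², so p²+k lies strictly between consecutive squares and is not a perfect square. So xy^2z ∉ L.
Contradiction. Therefore L is not regular.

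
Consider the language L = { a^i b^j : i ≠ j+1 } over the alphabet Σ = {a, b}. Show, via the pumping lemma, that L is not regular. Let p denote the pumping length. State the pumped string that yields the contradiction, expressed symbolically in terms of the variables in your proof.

a^{p+p!} b^{p+p!-1}

Toward a contradiction, assume L is regular with pumping length p.
Choose w = a^p b^{p+p!-1}. Since p ≠ (p+p!-1)+1 = p+p!, w ∈ L; and |w| ≥ p.
Write w = xyz as guaranteed by the lemma, with |xy| ≤ p and |y| ≥ 1.
Because |xy| ≤ p and w begins with p copies of a, we have y = a^k with 1 ≤ k ≤ p.
Since 1 ≤ k ≤ p, k divides p!; set t = 1 + p!/k. Then xy^t z has p + (p!/k)·k = p + p! copies of a. Now the a-count is p+p! and (b-count)+1 = (p+p!-1)+1 = p+p!, so i ≠ j+1 fails. So xy^t z = a^{p+p!} b^{p+p!-1} ∉ L.
This contradicts the pumping lemma, so L is not regular.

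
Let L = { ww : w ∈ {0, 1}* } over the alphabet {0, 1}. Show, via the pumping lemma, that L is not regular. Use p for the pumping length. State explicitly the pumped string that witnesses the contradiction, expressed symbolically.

0^{p+k} 1^p 0^p 1^p

Suppose for contradiction that L is regular, and let p be the pumping length.
Take w = 0^p 1^p 0^p 1^p = uu where u = 0^p1^p; then w ∈ L and |w| = 4p ≥ p.
By the pumping lemma, w = xyz with |xy| ≤ p and |y| > 0.
Since the first p symbols of w are all 0's and |xy| ≤ p, y lies entirely in the leading 0-block: y = 0^k for some k with 1 ≤ k ≤ p.
Pump with i = 2: xy^2z = 0^{p+k} 1^p 0^p 1^p, of length 4p+k. Suppose this equals vv. The string starts with 0 and ends with 1, so v does too; thus the boundary between the two copies of v is a 1→0 transition. There is exactly one such transition, at position 2p+k, so |v| = 2p+k and |vv| = 4p+2k ≠ 4p+k since k ≥ 1. So xy^2z ∉ L.
This contradicts the pumping lemma, so L is not regular.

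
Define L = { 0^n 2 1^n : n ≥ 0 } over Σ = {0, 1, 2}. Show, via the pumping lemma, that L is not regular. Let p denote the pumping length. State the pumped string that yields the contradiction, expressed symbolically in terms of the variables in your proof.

0^{p+k} 2 1^p

Toward a contradiction, assume L is regular with pumping length p.
Take w = 0^p 2 1^p ∈ L with |w| = 2p+1 ≥ p.
The pumping lemma gives a decomposition w = xyz where |xy| ≤ p and |y| > 0.
Since the first p symbols of w are all 0's and |xy| ≤ p, y lies entirely in the leading 0-block: y = 0^k for some k with 1 ≤ k ≤ p.
Pump with i = 2: xy^2z = 0^{p+k} 2 1^p, which would require p+k = p. But k ≥ 1, so xy^2z ∉ L.
This contradicts the pumping lemma, so L is not regular.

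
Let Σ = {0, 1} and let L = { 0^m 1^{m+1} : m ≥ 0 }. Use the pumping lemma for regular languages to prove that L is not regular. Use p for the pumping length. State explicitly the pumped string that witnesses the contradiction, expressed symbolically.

Suppose for contradiction that L is regular, and let p be the pumping length.
Let w = 0^p 1^{p+1} ∈ L; note |w| = 2p+1 ≥ p.
By the pumping lemma, w = xyz with |xy| ≤ p and y is nonempty.
Because |xy| ≤ p and w begins with p copies of 0, we have y = 0^k with 1 ≤ k ≤ p.
Pump with i = 2: xy^2z = 0^{p+k} 1^{p+1}. For this to lie in L we would need p+1 = (p+k)+1, which forces k = 0. But k ≥ 1, so xy^2z ∉ L.
This contradicts the pumping lemma, so L is not regular.

0^{p+k} 1^{p+1}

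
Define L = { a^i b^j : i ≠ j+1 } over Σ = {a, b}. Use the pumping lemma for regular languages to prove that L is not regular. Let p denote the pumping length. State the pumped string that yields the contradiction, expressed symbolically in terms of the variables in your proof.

a^{p+p!} b^{p+p!-1}

Assume L is regular; let p be its pumping constant.
Choose w = a^p b^{p+p!-1}. Since p ≠ (p+p!-1)+1 = p+p!, w ∈ L; and |w| ≥ p.
Write w = xyz as guaranteed by the lemma, with |xy| ≤ p and y is nonempty.
Since the first p symbols of w are all a's and |xy| ≤ p, y lies entirely in the leading a-block: y = a^k for some k with 1 ≤ k ≤ p.
Since 1 ≤ k ≤ p, k divides p!; set t = 1 + p!/k. Then xy^t z has p + (p!/k)·k = p + p! copies of a. Now the a-count is p+p! and (b-count)+1 = (p+p!-1)+1 = p+p!, so i ≠ j+1 fails. So xy^t z = a^{p+p!} b^{p+p!-1} ∉ L.
This is a contradiction; hence L is not regular.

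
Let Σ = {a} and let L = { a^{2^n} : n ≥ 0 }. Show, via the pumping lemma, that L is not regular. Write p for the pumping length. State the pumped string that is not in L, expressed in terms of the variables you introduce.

Assume L is regular. Let p be the pumping length given by the pumping lemma.
Take w = a^{2^p} ∈ L with |w| = 2^p ≥ p.
Write w = xyz as guaranteed by the lemma, with |xy| ≤ p and |y| ≥ 1.
Then y = a^k for some k with 1 ≤ k ≤ p.
Pump with i = 2: xy^2z = a^{2^p+k}. Since 1 ≤ k ≤ p < 2^p, we have 2^p < 2^p+k < 2^{p+1}, so 2^p+k is not a power of 2. So xy^2z ∉ L.
Contradiction. Therefore L is not regular.

a^{2^p+k}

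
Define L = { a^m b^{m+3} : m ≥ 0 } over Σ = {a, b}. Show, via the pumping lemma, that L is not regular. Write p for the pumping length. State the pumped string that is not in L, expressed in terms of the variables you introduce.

Toward a contradiction, assume L is regular with pumping length p.
Let w = a^p b^{p+3} ∈ L; note |w| = 2p+3 ≥ p.
By the pumping lemma, w = xyz with |xy| ≤ p and y is nonempty.
The first p characters of w are a's, so xy (and hence y) consists only of a's. Write y = a^k, 1 ≤ k ≤ p.
Pump with i = 2: xy^2z = a^{p+k} b^{p+3}. For this to lie in L we would need p+3 = (p+k)+3, which forces k = 0. But k ≥ 1, so xy^2z ∉ L.
This is a contradiction; hence L is not regular.

a^{p+k} b^{p+3}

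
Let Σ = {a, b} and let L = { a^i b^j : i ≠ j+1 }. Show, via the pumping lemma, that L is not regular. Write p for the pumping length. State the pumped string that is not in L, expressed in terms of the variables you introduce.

Suppose for contradiction that L is regular, and let p be the pumping length.
Choose w = a^p b^{p+p!-1}. Since p ≠ (p+p!-1)+1 = p+p!, w ∈ L; and |w| ≥ p.
The pumping lemma gives a decomposition w = xyz where |xy| ≤ p and |y| > 0.
Since the first p symbols of w are all a's and |xy| ≤ p, y lies entirely in the leading a-block: y = a^k for some k with 1 ≤ k ≤ p.
Since 1 ≤ k ≤ p, k divides p!; set t = 1 + p!/k. Then xy^t z has p + (p!/k)·k = p + p! copies of a. Now the a-count is p+p! and (b-count)+1 = (p+p!-1)+1 = p+p!, so i ≠ j+1 fails. So xy^t z = a^{p+p!} b^{p+p!-1} ∉ L.
Contradiction. Therefore L is not regular.

a^{p+p!} b^{p+p!-1}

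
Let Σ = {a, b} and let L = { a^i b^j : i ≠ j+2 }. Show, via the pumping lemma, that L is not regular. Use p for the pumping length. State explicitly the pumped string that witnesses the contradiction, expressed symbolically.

a^{p+p!} b^{p+p!-2}

Toward a contradiction, assume L is regular with pumping length p.
Choose w = a^p b^{p+p!-2}. Since p ≠ (p+p!-2)+2 = p+p!, w ∈ L; and |w| ≥ p.
By the pumping lemma, w = xyz with |xy| ≤ p and y is nonempty.
The first p characters of w are a's, so xy (and hence y) consists only of a's. Write y = a^k, 1 ≤ k ≤ p.
Since 1 ≤ k ≤ p, k divides p!; set t = 1 + p!/k. Then xy^t z has p + (p!/k)·k = p + p! copies of a. Now the a-count is p+p! and (b-count)+2 = (p+p!-2)+2 = p+p!, so i ≠ j+2 fails. So xy^t z = a^{p+p!} b^{p+p!-2} ∉ L.
Contradiction. Therefore L is not regular.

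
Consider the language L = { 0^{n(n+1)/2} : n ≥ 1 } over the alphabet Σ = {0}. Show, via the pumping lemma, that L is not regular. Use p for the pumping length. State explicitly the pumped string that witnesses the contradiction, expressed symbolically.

0^{p(p+1)/2+k}

Assume L is regular; let p be its pumping constant.
Take w = 0^{p(p+1)/2} ∈ L with |w| = p(p+1)/2 ≥ p.
The pumping lemma gives a decomposition w = xyz where |xy| ≤ p and |y| > 0.
Then y = 0^k for some k with 1 ≤ k ≤ p.
Pump with i = 2: xy^2z = 0^{p(p+1)/2+k}. Since 1 ≤ k ≤ p, p(p+1)/2 < p(p+1)/2+k ≤ p(p+1)/2+p < (p+1)(p+2)/2, so p(p+1)/2+k is strictly between consecutive triangular numbers. So xy^2z ∉ L.
This contradicts the pumping lemma, so L is not regular.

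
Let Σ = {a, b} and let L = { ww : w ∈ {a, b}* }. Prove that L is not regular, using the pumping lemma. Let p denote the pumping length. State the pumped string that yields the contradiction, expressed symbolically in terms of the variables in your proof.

a^{p+k} b^p a^p b^p

Assume L is regular; let p be its pumping constant.
Take w = a^p b^p a^p b^p = uu where u = a^pb^p; then w ∈ L and |w| = 4p ≥ p.
By the pumping lemma, w = xyz with |xy| ≤ p and y is nonempty.
Because |xy| ≤ p and w begins with p copies of a, we have y = a^k with 1 ≤ k ≤ p.
Pump with i = 2: xy^2z = a^{p+k} b^p a^p b^p, of length 4p+k. Suppose this equals vv. The string starts with a and ends with b, so v does too; thus the boundary between the two copies of v is a b→a transition. There is exactly one such transition, at position 2p+k, so |v| = 2p+k and |vv| = 4p+2k ≠ 4p+k since k ≥ 1. So xy^2z ∉ L.
This contradicts the pumping lemma, so L is not regular.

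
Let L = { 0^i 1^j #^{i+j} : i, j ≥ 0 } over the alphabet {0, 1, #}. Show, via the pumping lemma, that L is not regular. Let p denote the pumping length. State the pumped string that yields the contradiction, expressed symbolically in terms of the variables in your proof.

Assume L is regular; let p be its pumping constant.
Take w = 0^p 1^p #^{2p} ∈ L (with i=j=p, i+j=2p), |w| = 4p ≥ p.
By the pumping lemma, w = xyz with |xy| ≤ p and y is nonempty.
Because |xy| ≤ p and w begins with p copies of 0, we have y = 0^k with 1 ≤ k ≤ p.
Consider xy^2z = 0^{p+k} 1^p #^{2p}. Now the 0- and 1-counts sum to 2p+k, but the #-count is 2p ≠ 2p+k. So xy^2z ∉ L.
This contradicts the pumping lemma, so L is not regular.

0^{p+k} 1^p #^{2p}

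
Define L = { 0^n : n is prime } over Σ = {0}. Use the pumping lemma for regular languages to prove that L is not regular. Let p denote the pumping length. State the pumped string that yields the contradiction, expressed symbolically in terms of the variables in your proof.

0^{q(1+k)}

Suppose for contradiction that L is regular, and let p be the pumping length.
Let q be a prime with q ≥ p+2 (infinitely many primes exist), and take w = 0^q ∈ L with |w| = q ≥ p.
The pumping lemma gives a decomposition w = xyz where |xy| ≤ p and |y| ≥ 1.
Then y = 0^k for some k with 1 ≤ k ≤ p.
Since 1 ≤ k ≤ p, |xz| = q-k. Pump with i = q+1: |xy^{q+1}z| = (q-k)+(q+1)k = q+qk = q(1+k), which is composite (both factors ≥ 2). So xy^{q+1}z = 0^{q(1+k)} ∉ L.
This contradicts the pumping lemma, so L is not regular.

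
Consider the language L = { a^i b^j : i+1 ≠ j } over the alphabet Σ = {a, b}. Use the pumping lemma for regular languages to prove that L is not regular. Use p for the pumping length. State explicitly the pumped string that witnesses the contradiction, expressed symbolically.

Toward a contradiction, assume L is regular with pumping length p.
Choose w = a^p b^{p+p!+1}. Since p ≠ (p+p!+1)-1 = p+p!, w ∈ L; and |w| ≥ p.
The pumping lemma gives a decomposition w = xyz where |xy| ≤ p and y is nonempty.
Since the first p symbols of w are all a's and |xy| ≤ p, y lies entirely in the leading a-block: y = a^k for some k with 1 ≤ k ≤ p.
Since 1 ≤ k ≤ p, k divides p!; set t = 1 + p!/k. Then xy^t z has p + (p!/k)·k = p + p! copies of a. Now the a-count is p+p! and (b-count)-1 = (p+p!+1)-1 = p+p!, so i+1 ≠ j fails. So xy^t z = a^{p+p!} b^{p+p!+1} ∉ L.
This is a contradiction; hence L is not regular.

a^{p+p!} b^{p+p!+1}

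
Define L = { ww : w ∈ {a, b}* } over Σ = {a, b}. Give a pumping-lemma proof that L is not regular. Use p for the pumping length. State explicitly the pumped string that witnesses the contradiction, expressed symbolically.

a^{p+k} b^p a^p b^p

Suppose for contradiction that L is regular, and let p be the pumping length.
Take w = a^p b^p a^p b^p = uu where u = a^pb^p; then w ∈ L and |w| = 4p ≥ p.
By the pumping lemma, w = xyz with |xy| ≤ p and y is nonempty.
The first p characters of w are a's, so xy (and hence y) consists only of a's. Write y = a^k, 1 ≤ k ≤ p.
Pump with i = 2: xy^2z = a^{p+k} b^p a^p b^p, of length 4p+k. Suppose this equals vv. The string starts with a and ends with b, so v does too; thus the boundary between the two copies of v is a b→a transition. There is exactly one such transition, at position 2p+k, so |v| = 2p+k and |vv| = 4p+2k ≠ 4p+k since k ≥ 1. So xy^2z ∉ L.
Contradiction. Therefore L is not regular.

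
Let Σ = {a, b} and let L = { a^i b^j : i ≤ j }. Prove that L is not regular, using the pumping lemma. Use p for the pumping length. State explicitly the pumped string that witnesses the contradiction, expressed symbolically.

a^{p+k} b^p

Assume L is regular. Let p be the pumping length given by the pumping lemma.
Choose w = a^p b^p ∈ L, with |w| = 2p ≥ p.
Write w = xyz as guaranteed by the lemma, with |xy| ≤ p and y is nonempty.
Because |xy| ≤ p and w begins with p copies of a, we have y = a^k with 1 ≤ k ≤ p.
Consider xy^2z = a^{p+k} b^p. Since k ≥ 1, the a-count p+k exceeds the b-count p, so i ≤ j fails; thus xy^2z ∉ L.
Contradiction. Therefore L is not regular.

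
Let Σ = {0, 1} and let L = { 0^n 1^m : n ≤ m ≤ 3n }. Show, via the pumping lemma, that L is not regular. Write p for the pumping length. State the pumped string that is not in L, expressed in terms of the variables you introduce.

0^{p+k} 1^p

Assume L is regular; let p be its pumping constant.
Take w = 0^p 1^p ∈ L (since p ≤ p ≤ 3p), with |w| = 2p ≥ p.
The pumping lemma gives a decomposition w = xyz where |xy| ≤ p and |y| ≥ 1.
Since the first p symbols of w are all 0's and |xy| ≤ p, y lies entirely in the leading 0-block: y = 0^k for some k with 1 ≤ k ≤ p.
Pump with i = 2: xy^2z = 0^{p+k} 1^p. Now n = p+k > p = m, so the condition n ≤ m fails. Thus xy^2z ∉ L.
This contradicts the pumping lemma, so L is not regular.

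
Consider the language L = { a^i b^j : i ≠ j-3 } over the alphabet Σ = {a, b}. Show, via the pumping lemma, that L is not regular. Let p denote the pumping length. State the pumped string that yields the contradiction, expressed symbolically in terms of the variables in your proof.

a^{p+p!} b^{p+p!+3}

Suppose for contradiction that L is regular, and let p be the pumping length.
Choose w = a^p b^{p+p!+3}. Since p ≠ (p+p!+3)-3 = p+p!, w ∈ L; and |w| ≥ p.
The pumping lemma gives a decomposition w = xyz where |xy| ≤ p and |y| > 0.
Because |xy| ≤ p and w begins with p copies of a, we have y = a^k with 1 ≤ k ≤ p.
Since 1 ≤ k ≤ p, k divides p!; set t = 1 + p!/k. Then xy^t z has p + (p!/k)·k = p + p! copies of a. Now the a-count is p+p! and (b-count)-3 = (p+p!+3)-3 = p+p!, so i ≠ j-3 fails. So xy^t z = a^{p+p!} b^{p+p!+3} ∉ L.
This contradicts the pumping lemma, so L is not regular.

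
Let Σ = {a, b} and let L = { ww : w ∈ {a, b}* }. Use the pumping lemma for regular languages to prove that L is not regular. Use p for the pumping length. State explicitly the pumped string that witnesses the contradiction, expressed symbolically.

a^{p+k} b^p a^p b^p

Assume L is regular; let p be its pumping constant.
Take w = a^p b^p a^p b^p = uu where u = a^pb^p; then w ∈ L and |w| = 4p ≥ p.
Write w = xyz as guaranteed by the lemma, with |xy| ≤ p and y is nonempty.
Since the first p symbols of w are all a's and |xy| ≤ p, y lies entirely in the leading a-block: y = a^k for some k with 1 ≤ k ≤ p.
Pump with i = 2: xy^2z = a^{p+k} b^p a^p b^p, of length 4p+k. Suppose this equals vv. The string starts with a and ends with b, so v does too; thus the boundary between the two copies of v is a b→a transition. There is exactly one such transition, at position 2p+k, so |v| = 2p+k and |vv| = 4p+2k ≠ 4p+k since k ≥ 1. So xy^2z ∉ L.
Contradiction. Therefore L is not regular.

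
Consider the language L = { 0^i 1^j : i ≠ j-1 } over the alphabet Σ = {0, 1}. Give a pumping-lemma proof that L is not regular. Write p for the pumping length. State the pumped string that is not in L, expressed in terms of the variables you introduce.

0^{p+p!} 1^{p+p!+1}

Assume L is regular; let p be its pumping constant.
Choose w = 0^p 1^{p+p!+1}. Since p ≠ (p+p!+1)-1 = p+p!, w ∈ L; and |w| ≥ p.
The pumping lemma gives a decomposition w = xyz where |xy| ≤ p and y is nonempty.
Because |xy| ≤ p and w begins with p copies of 0, we have y = 0^k with 1 ≤ k ≤ p.
Since 1 ≤ k ≤ p, k divides p!; set t = 1 + p!/k. Then xy^t z has p + (p!/k)·k = p + p! copies of 0. Now the 0-count is p+p! and (1-count)-1 = (p+p!+1)-1 = p+p!, so i ≠ j-1 fails. So xy^t z = 0^{p+p!} 1^{p+p!+1} ∉ L.
Contradiction. Therefore L is not regular.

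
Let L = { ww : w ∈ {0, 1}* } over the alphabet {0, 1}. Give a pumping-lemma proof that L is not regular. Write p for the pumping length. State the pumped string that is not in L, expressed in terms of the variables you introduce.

0^{p+k} 1^p 0^p 1^p

Assume L is regular. Let p be the pumping length given by the pumping lemma.
Take w = 0^p 1^p 0^p 1^p = uu where u = 0^p1^p; then w ∈ L and |w| = 4p ≥ p.
Write w = xyz as guaranteed by the lemma, with |xy| ≤ p and y is nonempty.
Because |xy| ≤ p and w begins with p copies of 0, we have y = 0^k with 1 ≤ k ≤ p.
Pump with i = 2: xy^2z = 0^{p+k} 1^p 0^p 1^p, of length 4p+k. Suppose this equals vv. The string starts with 0 and ends with 1, so v does too; thus the boundary between the two copies of v is a 1→0 transition. There is exactly one such transition, at position 2p+k, so |v| = 2p+k and |vv| = 4p+2k ≠ 4p+k since k ≥ 1. So xy^2z ∉ L.
Contradiction. Therefore L is not regular.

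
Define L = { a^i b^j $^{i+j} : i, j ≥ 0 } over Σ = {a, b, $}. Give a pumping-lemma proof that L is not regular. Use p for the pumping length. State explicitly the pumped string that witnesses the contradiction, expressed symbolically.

a^{p+k} b^p $^{2p}

Toward a contradiction, assume L is regular with pumping length p.
Take w = a^p b^p $^{2p} ∈ L (with i=j=p, i+j=2p), |w| = 4p ≥ p.
Write w = xyz as guaranteed by the lemma, with |xy| ≤ p and |y| > 0.
Because |xy| ≤ p and w begins with p copies of a, we have y = a^k with 1 ≤ k ≤ p.
Consider xy^2z = a^{p+k} b^p $^{2p}. Now the a- and b-counts sum to 2p+k, but the $-count is 2p ≠ 2p+k. So xy^2z ∉ L.
This is a contradiction; hence L is not regular.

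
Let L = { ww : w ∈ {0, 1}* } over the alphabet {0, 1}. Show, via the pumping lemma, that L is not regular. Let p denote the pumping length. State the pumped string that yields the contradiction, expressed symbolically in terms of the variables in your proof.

0^{p+k} 1^p 0^p 1^p

Suppose for contradiction that L is regular, and let p be the pumping length.
Take w = 0^p 1^p 0^p 1^p = uu where u = 0^p1^p; then w ∈ L and |w| = 4p ≥ p.
The pumping lemma gives a decomposition w = xyz where |xy| ≤ p and y is nonempty.
Because |xy| ≤ p and w begins with p copies of 0, we have y = 0^k with 1 ≤ k ≤ p.
Pump with i = 2: xy^2z = 0^{p+k} 1^p 0^p 1^p, of length 4p+k. Suppose this equals vv. The string starts with 0 and ends with 1, so v does too; thus the boundary between the two copies of v is a 1→0 transition. There is exactly one such transition, at position 2p+k, so |v| = 2p+k and |vv| = 4p+2k ≠ 4p+k since k ≥ 1. So xy^2z ∉ L.
Contradiction. Therefore L is not regular.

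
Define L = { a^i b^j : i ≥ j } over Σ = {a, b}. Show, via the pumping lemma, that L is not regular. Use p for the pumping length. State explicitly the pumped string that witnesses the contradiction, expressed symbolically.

Toward a contradiction, assume L is regular with pumping length p.
Choose w = a^p b^p ∈ L, with |w| = 2p ≥ p.
Write w = xyz as guaranteed by the lemma, with |xy| ≤ p and |y| ≥ 1.
Since the first p symbols of w are all a's and |xy| ≤ p, y lies entirely in the leading a-block: y = a^k for some k with 1 ≤ k ≤ p.
Consider xy^0z = xz = a^{p-k} b^p. Since k ≥ 1, the a-count p-k is less than p, so i ≥ j fails; thus xz ∉ L.
Contradiction. Therefore L is not regular.

a^{p-k} b^p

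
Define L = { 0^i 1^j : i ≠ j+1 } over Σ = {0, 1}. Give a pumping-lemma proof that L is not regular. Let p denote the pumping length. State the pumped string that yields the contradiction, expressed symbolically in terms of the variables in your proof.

Assume L is regular. Let p be the pumping length given by the pumping lemma.
Choose w = 0^p 1^{p+p!-1}. Since p ≠ (p+p!-1)+1 = p+p!, w ∈ L; and |w| ≥ p.
By the pumping lemma, w = xyz with |xy| ≤ p and y is nonempty.
The first p characters of w are 0's, so xy (and hence y) consists only of 0's. Write y = 0^k, 1 ≤ k ≤ p.
Since 1 ≤ k ≤ p, k divides p!; set t = 1 + p!/k. Then xy^t z has p + (p!/k)·k = p + p! copies of 0. Now the 0-count is p+p! and (1-count)+1 = (p+p!-1)+1 = p+p!, so i ≠ j+1 fails. So xy^t z = 0^{p+p!} 1^{p+p!-1} ∉ L.
This contradicts the pumping lemma, so L is not regular.

0^{p+p!} 1^{p+p!-1}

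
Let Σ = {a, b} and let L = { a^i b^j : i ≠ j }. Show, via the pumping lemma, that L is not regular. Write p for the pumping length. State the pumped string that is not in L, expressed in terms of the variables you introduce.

a^{p+p!} b^{p+p!}

Assume L is regular; let p be its pumping constant.
Choose w = a^p b^{p+p!}. Since p ≠ p+p!, w ∈ L; and |w| ≥ p.
By the pumping lemma, w = xyz with |xy| ≤ p and y is nonempty.
Since the first p symbols of w are all a's and |xy| ≤ p, y lies entirely in the leading a-block: y = a^k for some k with 1 ≤ k ≤ p.
Since 1 ≤ k ≤ p, k divides p!; set t = 1 + p!/k. Then xy^t z has p + (p!/k)·k = p + p! copies of a. Now the a-count equals the b-count, so i ≠ j fails. So xy^t z = a^{p+p!} b^{p+p!} ∉ L.
This is a contradiction; hence L is not regular.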